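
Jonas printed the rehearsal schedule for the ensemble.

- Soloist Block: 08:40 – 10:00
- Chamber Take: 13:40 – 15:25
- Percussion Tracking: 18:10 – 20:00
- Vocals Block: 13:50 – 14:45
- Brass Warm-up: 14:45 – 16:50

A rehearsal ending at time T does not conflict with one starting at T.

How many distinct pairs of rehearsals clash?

Sorted by start: Soloist Block, Chamber Take, Vocals Block, Brass Warm-up, Percussion Tracking.
Chamber Take starts after Soloist Block ends, so nothing later overlaps Soloist Block either.
Vocals Block starts before Chamber Take ends → Chamber Take and Vocals Block overlap.
Brass Warm-up starts before Chamber Take ends → Chamber Take and Brass Warm-up overlap.
Percussion Tracking starts after Chamber Take ends.
Brass Warm-up starts exactly when Vocals Block ends (back-to-back, no overlap), so nothing later overlaps Vocals Block either.
Percussion Tracking starts after Brass Warm-up ends.
Overlapping pairs: Brass Warm-up & Chamber Take, Chamber Take & Vocals Block — 2 in total.

2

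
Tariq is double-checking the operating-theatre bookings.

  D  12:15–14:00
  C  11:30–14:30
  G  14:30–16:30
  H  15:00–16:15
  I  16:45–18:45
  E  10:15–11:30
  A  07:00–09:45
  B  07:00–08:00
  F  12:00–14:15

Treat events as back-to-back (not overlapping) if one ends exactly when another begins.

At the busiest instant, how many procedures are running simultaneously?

Walk through starts and ends in time order (an end at T is processed before a start at T):
07:00 start A → 1
07:00 start B → 2
08:00 end B → 1
09:45 end A → 0
10:15 start E → 1
11:30 end E → 0
11:30 start C → 1
12:00 start F → 2
12:15 start D → 3
14:00 end D → 2
14:15 end F → 1
14:30 end C → 0
14:30 start G → 1
15:00 start H → 2
16:15 end H → 1
16:30 end G → 0
16:45 start I → 1
18:45 end I → 0
Peak is 3, at 12:15 (C, D, F).

3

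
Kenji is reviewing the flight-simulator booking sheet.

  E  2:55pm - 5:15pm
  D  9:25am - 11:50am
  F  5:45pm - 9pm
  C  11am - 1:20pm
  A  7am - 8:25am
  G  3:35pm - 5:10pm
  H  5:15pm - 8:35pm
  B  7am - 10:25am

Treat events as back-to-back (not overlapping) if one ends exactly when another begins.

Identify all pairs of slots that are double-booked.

Sorted by start: A, B, D, C, E, G, H, F.
B starts before A ends → A and B overlap.
D starts after A ends, so A has no further overlaps.
D starts before B ends → B and D overlap.
C starts after B ends, so B has no further overlaps.
C starts before D ends → D and C overlap.
E starts after D ends, so D has no further overlaps.
E starts after C ends, so C has no further overlaps.
G starts before E ends → E and G overlap.
H starts exactly when E ends (back-to-back, no overlap), so E has no further overlaps.
H starts after G ends, so G has no further overlaps.
F starts before H ends → H and F overlap.

A & B, B & D, C & D, E & G, F & H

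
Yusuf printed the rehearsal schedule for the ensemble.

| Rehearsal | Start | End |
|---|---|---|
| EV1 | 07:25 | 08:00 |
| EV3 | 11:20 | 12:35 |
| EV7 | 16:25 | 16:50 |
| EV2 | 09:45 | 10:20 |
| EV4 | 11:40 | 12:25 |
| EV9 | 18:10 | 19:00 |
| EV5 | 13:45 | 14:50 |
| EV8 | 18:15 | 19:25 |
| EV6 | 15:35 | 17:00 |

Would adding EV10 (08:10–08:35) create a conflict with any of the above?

EV1: ends 08:00 at or before EV10 starts 08:10 → clear.
EV2: starts 09:45 at or after EV10 ends 08:35 → clear.
EV3: starts 11:20 at or after EV10 ends 08:35 → clear.
EV4: starts 11:40 at or after EV10 ends 08:35 → clear.
EV5: starts 13:45 at or after EV10 ends 08:35 → clear.
EV6: starts 15:35 at or after EV10 ends 08:35 → clear.
EV7: starts 16:25 at or after EV10 ends 08:35 → clear.
EV9: starts 18:10 at or after EV10 ends 08:35 → clear.
EV8: starts 18:15 at or after EV10 ends 08:35 → clear.

No — it doesn't clash with anything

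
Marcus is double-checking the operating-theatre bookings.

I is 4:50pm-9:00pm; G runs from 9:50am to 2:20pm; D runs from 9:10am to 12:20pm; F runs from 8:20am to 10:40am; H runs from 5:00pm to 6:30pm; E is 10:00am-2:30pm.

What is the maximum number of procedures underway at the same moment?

4

Sweep the timeline, counting +1 at each start and −1 at each end (ends before starts at a tie):
8:20am start F → 1
9:10am start D → 2
9:50am start G → 3
10:00am start E → 4
10:40am end F → 3
12:20pm end D → 2
2:20pm end G → 1
2:30pm end E → 0
4:50pm start I → 1
5:00pm start H → 2
6:30pm end H → 1
9:00pm end I → 0
Peak is 4, at 10:00am (D, E, F, G).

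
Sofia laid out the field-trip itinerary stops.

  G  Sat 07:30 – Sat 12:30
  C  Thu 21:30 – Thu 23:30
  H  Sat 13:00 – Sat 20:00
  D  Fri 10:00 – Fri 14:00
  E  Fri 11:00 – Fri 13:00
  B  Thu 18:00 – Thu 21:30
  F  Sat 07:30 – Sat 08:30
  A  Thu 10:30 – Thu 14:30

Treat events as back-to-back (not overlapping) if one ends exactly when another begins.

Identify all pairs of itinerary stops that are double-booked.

D & E, F & G

Sorted by start: A, B, C, D, E, F, G, H.
B starts after A ends — done with A.
C starts exactly when B ends (back-to-back, no overlap) — done with B.
D starts after C ends — done with C.
E starts before D ends → D and E overlap.
F starts after D ends — done with D.
F starts after E ends — done with E.
G starts before F ends → F and G overlap.
H starts after F ends.
H starts after G ends.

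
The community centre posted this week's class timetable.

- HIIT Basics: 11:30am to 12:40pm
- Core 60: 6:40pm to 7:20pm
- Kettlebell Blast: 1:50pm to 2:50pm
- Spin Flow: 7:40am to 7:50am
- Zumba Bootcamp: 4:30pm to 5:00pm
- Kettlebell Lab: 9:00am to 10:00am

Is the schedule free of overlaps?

Sorted by start: Spin Flow, Kettlebell Lab, HIIT Basics, Kettlebell Blast, Zumba Bootcamp, Core 60.
Kettlebell Lab starts after Spin Flow ends — done with Spin Flow.
HIIT Basics starts after Kettlebell Lab ends — done with Kettlebell Lab.
Kettlebell Blast starts after HIIT Basics ends — done with HIIT Basics.
Zumba Bootcamp starts after Kettlebell Blast ends — done with Kettlebell Blast.
Core 60 starts after Zumba Bootcamp ends.
Every pair is clear; the schedule has no overlaps.

Yes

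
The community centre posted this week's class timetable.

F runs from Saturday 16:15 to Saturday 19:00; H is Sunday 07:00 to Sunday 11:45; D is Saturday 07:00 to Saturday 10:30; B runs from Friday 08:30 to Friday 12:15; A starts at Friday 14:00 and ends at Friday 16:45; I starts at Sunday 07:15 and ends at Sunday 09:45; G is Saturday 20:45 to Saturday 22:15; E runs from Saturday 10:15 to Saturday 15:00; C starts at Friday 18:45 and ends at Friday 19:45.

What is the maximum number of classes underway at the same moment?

2

Walk through starts and ends in time order (an end at T is processed before a start at T):
Friday 08:30 start B → 1
Friday 12:15 end B → 0
Friday 14:00 start A → 1
Friday 16:45 end A → 0
Friday 18:45 start C → 1
Friday 19:45 end C → 0
Saturday 07:00 start D → 1
Saturday 10:15 start E → 2
Saturday 10:30 end D → 1
Saturday 15:00 end E → 0
Saturday 16:15 start F → 1
Saturday 19:00 end F → 0
Saturday 20:45 start G → 1
Saturday 22:15 end G → 0
Sunday 07:00 start H → 1
Sunday 07:15 start I → 2
Sunday 09:45 end I → 1
Sunday 11:45 end H → 0
Peak is 2, at Saturday 10:15 (D, E).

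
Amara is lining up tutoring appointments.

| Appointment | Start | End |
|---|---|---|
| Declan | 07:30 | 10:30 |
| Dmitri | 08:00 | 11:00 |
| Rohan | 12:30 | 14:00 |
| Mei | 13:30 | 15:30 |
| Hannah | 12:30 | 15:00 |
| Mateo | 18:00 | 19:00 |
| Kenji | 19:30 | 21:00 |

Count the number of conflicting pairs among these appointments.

4

Sorted by start: Declan, Dmitri, Rohan, Hannah, Mei, Mateo, Kenji.
Dmitri starts before Declan ends → Declan and Dmitri overlap.
Rohan starts after Declan ends; Declan is clear from here.
Rohan starts after Dmitri ends; Dmitri is clear from here.
Hannah starts before Rohan ends → Rohan and Hannah overlap.
Mei starts before Rohan ends → Rohan and Mei overlap.
Mateo starts after Rohan ends; Rohan is clear from here.
Mei starts before Hannah ends → Hannah and Mei overlap.
Mateo starts after Hannah ends; Hannah is clear from here.
Mateo starts after Mei ends; Mei is clear from here.
Kenji starts after Mateo ends.
Overlapping pairs: Declan & Dmitri, Hannah & Mei, Hannah & Rohan, Mei & Rohan — 4 in total.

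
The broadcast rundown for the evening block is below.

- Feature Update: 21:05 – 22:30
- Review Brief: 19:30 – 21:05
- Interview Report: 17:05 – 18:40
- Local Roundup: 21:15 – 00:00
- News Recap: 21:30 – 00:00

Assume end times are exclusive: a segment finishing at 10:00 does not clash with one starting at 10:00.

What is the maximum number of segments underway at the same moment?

3

Sweep the timeline, counting +1 at each start and −1 at each end (ends before starts at a tie):
17:05 start Interview Report → 1
18:40 end Interview Report → 0
19:30 start Review Brief → 1
21:05 end Review Brief → 0
21:05 start Feature Update → 1
21:15 start Local Roundup → 2
21:30 start News Recap → 3
22:30 end Feature Update → 2
00:00 end Local Roundup → 1
00:00 end News Recap → 0
Peak is 3, at 21:30 (Feature Update, Local Roundup, News Recap).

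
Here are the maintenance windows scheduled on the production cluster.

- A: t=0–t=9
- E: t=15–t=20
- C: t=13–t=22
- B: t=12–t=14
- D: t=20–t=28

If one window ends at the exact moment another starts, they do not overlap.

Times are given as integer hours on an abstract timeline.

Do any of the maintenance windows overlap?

Sorted by start: A, B, C, E, D.
B starts after A ends, so nothing later overlaps A either.
C starts before B ends → B and C overlap.
That's a conflict, so the schedule is not conflict-free.

Yes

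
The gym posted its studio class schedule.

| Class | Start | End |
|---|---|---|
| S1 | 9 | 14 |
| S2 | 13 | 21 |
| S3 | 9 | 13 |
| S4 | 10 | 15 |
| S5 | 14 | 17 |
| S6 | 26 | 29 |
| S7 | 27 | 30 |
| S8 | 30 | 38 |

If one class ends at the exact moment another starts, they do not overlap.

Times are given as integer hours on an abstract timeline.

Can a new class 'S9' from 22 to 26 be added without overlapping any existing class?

S1: ends 14 at or before S9 starts 22 → clear.
S3: ends 13 at or before S9 starts 22 → clear.
S4: ends 15 at or before S9 starts 22 → clear.
S2: ends 21 at or before S9 starts 22 → clear.
S5: ends 17 at or before S9 starts 22 → clear.
S6: starts 26 at or after S9 ends 26 → clear.
S7: starts 27 at or after S9 ends 26 → clear.
S8: starts 30 at or after S9 ends 26 → clear.

Yes — the slot is free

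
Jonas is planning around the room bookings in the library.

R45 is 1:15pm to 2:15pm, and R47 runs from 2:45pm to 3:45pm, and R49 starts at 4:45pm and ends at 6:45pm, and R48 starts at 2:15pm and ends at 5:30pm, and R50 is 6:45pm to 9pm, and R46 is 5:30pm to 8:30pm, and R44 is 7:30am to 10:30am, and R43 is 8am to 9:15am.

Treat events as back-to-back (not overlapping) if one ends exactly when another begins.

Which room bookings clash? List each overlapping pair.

Check each pair: they overlap iff neither finishes before the other starts.
Sorted by start: R44, R43, R45, R48, R47, R49, R46, R50.
R43 starts before R44 ends → R44 and R43 overlap.
R45 starts after R44 ends; R44 is clear from here.
R45 starts after R43 ends; R43 is clear from here.
R48 starts exactly when R45 ends (back-to-back, no overlap); R45 is clear from here.
R47 starts before R48 ends → R48 and R47 overlap.
R49 starts before R48 ends → R48 and R49 overlap.
R46 starts exactly when R48 ends (back-to-back, no overlap); R48 is clear from here.
R49 starts after R47 ends; R47 is clear from here.
R46 starts before R49 ends → R49 and R46 overlap.
R50 starts exactly when R49 ends (back-to-back, no overlap).
R50 starts before R46 ends → R46 and R50 overlap.

R43 & R44, R46 & R49, R46 & R50, R47 & R48, R48 & R49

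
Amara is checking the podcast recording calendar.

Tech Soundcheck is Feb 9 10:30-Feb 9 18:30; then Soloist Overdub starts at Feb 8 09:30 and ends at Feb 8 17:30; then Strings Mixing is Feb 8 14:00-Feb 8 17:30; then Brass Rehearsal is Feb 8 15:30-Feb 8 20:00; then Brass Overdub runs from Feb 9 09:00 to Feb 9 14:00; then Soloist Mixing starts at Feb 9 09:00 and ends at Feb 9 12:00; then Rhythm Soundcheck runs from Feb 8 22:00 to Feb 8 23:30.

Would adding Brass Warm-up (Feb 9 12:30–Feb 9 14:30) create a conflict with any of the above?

Yes — it overlaps Brass Overdub, Tech Soundcheck

Soloist Overdub: ends Feb 8 17:30 at or before Brass Warm-up starts Feb 9 12:30 → clear.
Strings Mixing: ends Feb 8 17:30 at or before Brass Warm-up starts Feb 9 12:30 → clear.
Brass Rehearsal: ends Feb 8 20:00 at or before Brass Warm-up starts Feb 9 12:30 → clear.
Rhythm Soundcheck: ends Feb 8 23:30 at or before Brass Warm-up starts Feb 9 12:30 → clear.
Soloist Mixing: ends Feb 9 12:00 at or before Brass Warm-up starts Feb 9 12:30 → clear.
Brass Overdub: starts Feb 9 09:00 before Brass Warm-up ends Feb 9 14:30, and ends Feb 9 14:00 after Brass Warm-up starts Feb 9 12:30 → overlap.
Tech Soundcheck: starts Feb 9 10:30 before Brass Warm-up ends Feb 9 14:30, and ends Feb 9 18:30 after Brass Warm-up starts Feb 9 12:30 → overlap.
Brass Warm-up overlaps Tech Soundcheck, Brass Overdub.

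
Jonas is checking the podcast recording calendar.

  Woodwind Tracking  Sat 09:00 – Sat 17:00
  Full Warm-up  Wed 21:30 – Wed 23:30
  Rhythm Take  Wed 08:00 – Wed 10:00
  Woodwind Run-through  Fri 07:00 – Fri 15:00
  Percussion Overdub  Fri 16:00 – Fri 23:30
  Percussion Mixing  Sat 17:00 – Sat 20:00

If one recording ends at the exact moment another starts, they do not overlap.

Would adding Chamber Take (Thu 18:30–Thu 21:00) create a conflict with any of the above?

No — it doesn't clash with anything

Rhythm Take: ends Wed 10:00 at or before Chamber Take starts Thu 18:30 → clear.
Full Warm-up: ends Wed 23:30 at or before Chamber Take starts Thu 18:30 → clear.
Woodwind Run-through: starts Fri 07:00 at or after Chamber Take ends Thu 21:00 → clear.
Percussion Overdub: starts Fri 16:00 at or after Chamber Take ends Thu 21:00 → clear.
Woodwind Tracking: starts Sat 09:00 at or after Chamber Take ends Thu 21:00 → clear.
Percussion Mixing: starts Sat 17:00 at or after Chamber Take ends Thu 21:00 → clear.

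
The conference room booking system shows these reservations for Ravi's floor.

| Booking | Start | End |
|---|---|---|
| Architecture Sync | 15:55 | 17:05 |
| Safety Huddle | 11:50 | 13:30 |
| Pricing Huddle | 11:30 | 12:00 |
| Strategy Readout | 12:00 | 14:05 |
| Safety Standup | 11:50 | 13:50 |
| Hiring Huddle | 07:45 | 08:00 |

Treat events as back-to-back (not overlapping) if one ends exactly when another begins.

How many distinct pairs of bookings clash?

Sorted by start: Hiring Huddle, Pricing Huddle, Safety Huddle, Safety Standup, Strategy Readout, Architecture Sync.
Pricing Huddle starts after Hiring Huddle ends — done with Hiring Huddle.
Safety Huddle starts before Pricing Huddle ends → Pricing Huddle and Safety Huddle overlap.
Safety Standup starts before Pricing Huddle ends → Pricing Huddle and Safety Standup overlap.
Strategy Readout starts exactly when Pricing Huddle ends (back-to-back, no overlap) — done with Pricing Huddle.
Safety Standup starts before Safety Huddle ends → Safety Huddle and Safety Standup overlap.
Strategy Readout starts before Safety Huddle ends → Safety Huddle and Strategy Readout overlap.
Architecture Sync starts after Safety Huddle ends.
Strategy Readout starts before Safety Standup ends → Safety Standup and Strategy Readout overlap.
Architecture Sync starts after Safety Standup ends.
Architecture Sync starts after Strategy Readout ends.
Overlapping pairs: Pricing Huddle & Safety Huddle, Pricing Huddle & Safety Standup, Safety Huddle & Safety Standup, Safety Huddle & Strategy Readout, Safety Standup & Strategy Readout — 5 in total.

5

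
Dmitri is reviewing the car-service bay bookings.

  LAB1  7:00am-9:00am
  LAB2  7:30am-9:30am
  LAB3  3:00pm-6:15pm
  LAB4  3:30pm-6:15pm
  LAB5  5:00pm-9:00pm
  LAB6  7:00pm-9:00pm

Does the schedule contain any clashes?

Sorted by start: LAB1, LAB2, LAB3, LAB4, LAB5, LAB6.
LAB2 starts before LAB1 ends → LAB1 and LAB2 overlap.
That's a conflict, so the schedule is not conflict-free.

Yes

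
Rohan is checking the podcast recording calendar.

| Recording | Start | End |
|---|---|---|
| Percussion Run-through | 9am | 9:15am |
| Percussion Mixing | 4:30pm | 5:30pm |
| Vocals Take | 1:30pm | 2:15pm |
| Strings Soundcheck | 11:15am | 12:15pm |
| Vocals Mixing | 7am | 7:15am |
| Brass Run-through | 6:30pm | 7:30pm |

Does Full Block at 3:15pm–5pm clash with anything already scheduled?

Vocals Mixing: ends 7:15am at or before Full Block starts 3:15pm → clear.
Percussion Run-through: ends 9:15am at or before Full Block starts 3:15pm → clear.
Strings Soundcheck: ends 12:15pm at or before Full Block starts 3:15pm → clear.
Vocals Take: ends 2:15pm at or before Full Block starts 3:15pm → clear.
Percussion Mixing: starts 4:30pm before Full Block ends 5pm, and ends 5:30pm after Full Block starts 3:15pm → overlap.
Brass Run-through: starts 6:30pm at or after Full Block ends 5pm → clear.
Full Block overlaps Percussion Mixing.

Yes — it overlaps Percussion Mixing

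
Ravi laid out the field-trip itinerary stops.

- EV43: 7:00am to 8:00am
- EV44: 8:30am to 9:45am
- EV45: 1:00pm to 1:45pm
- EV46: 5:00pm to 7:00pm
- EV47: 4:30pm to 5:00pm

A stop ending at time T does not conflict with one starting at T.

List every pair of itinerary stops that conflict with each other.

Sorted by start: EV43, EV44, EV45, EV47, EV46.
EV44 starts after EV43 ends, so nothing later overlaps EV43 either.
EV45 starts after EV44 ends, so nothing later overlaps EV44 either.
EV47 starts after EV45 ends, so nothing later overlaps EV45 either.
EV46 starts exactly when EV47 ends (back-to-back, no overlap).

no conflicts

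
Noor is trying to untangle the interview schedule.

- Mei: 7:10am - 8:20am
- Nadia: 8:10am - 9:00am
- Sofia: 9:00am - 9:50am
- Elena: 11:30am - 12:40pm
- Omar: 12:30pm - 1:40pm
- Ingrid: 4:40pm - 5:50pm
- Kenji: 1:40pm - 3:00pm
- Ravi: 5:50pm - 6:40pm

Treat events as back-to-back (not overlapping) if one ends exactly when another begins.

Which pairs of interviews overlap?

Elena & Omar, Mei & Nadia

Sorted by start: Mei, Nadia, Sofia, Elena, Omar, Kenji, Ingrid, Ravi.
Nadia starts before Mei ends → Mei and Nadia overlap.
Sofia starts after Mei ends, so nothing later overlaps Mei either.
Sofia starts exactly when Nadia ends (back-to-back, no overlap), so nothing later overlaps Nadia either.
Elena starts after Sofia ends, so nothing later overlaps Sofia either.
Omar starts before Elena ends → Elena and Omar overlap.
Kenji starts after Elena ends, so nothing later overlaps Elena either.
Kenji starts exactly when Omar ends (back-to-back, no overlap), so nothing later overlaps Omar either.
Ingrid starts after Kenji ends, so nothing later overlaps Kenji either.
Ravi starts exactly when Ingrid ends (back-to-back, no overlap).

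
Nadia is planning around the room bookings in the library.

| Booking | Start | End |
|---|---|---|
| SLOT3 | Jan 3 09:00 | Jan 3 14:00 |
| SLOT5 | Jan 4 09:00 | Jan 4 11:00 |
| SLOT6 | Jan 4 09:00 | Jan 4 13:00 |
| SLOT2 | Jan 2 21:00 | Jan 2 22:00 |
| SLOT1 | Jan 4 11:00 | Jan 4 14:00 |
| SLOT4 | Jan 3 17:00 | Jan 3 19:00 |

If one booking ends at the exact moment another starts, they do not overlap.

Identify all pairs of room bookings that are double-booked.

SLOT1 & SLOT6, SLOT5 & SLOT6

Sorted by start: SLOT2, SLOT3, SLOT4, SLOT5, SLOT6, SLOT1.
SLOT3 starts after SLOT2 ends, so SLOT2 has no further overlaps.
SLOT4 starts after SLOT3 ends, so SLOT3 has no further overlaps.
SLOT5 starts after SLOT4 ends, so SLOT4 has no further overlaps.
SLOT6 starts before SLOT5 ends → SLOT5 and SLOT6 overlap.
SLOT1 starts exactly when SLOT5 ends (back-to-back, no overlap).
SLOT1 starts before SLOT6 ends → SLOT6 and SLOT1 overlap.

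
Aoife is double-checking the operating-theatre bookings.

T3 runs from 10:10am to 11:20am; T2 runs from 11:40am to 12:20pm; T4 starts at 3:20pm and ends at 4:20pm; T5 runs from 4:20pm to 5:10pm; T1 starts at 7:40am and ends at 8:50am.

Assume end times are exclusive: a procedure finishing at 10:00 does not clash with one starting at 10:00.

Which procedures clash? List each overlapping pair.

Sorted by start: T1, T3, T2, T4, T5.
T3 starts after T1 ends; T1 is clear from here.
T2 starts after T3 ends; T3 is clear from here.
T4 starts after T2 ends; T2 is clear from here.
T5 starts exactly when T4 ends (back-to-back, no overlap).

no overlapping pairs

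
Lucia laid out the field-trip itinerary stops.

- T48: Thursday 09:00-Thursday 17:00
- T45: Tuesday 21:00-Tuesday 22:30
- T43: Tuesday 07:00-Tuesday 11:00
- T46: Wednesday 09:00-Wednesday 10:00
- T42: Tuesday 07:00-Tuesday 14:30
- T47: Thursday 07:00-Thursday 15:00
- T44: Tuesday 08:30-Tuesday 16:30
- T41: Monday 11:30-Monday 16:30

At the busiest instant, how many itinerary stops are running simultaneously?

Walk through starts and ends in time order (an end at T is processed before a start at T):
Monday 11:30 start T41 → 1
Monday 16:30 end T41 → 0
Tuesday 07:00 start T42 → 1
Tuesday 07:00 start T43 → 2
Tuesday 08:30 start T44 → 3
Tuesday 11:00 end T43 → 2
Tuesday 14:30 end T42 → 1
Tuesday 16:30 end T44 → 0
Tuesday 21:00 start T45 → 1
Tuesday 22:30 end T45 → 0
Wednesday 09:00 start T46 → 1
Wednesday 10:00 end T46 → 0
Thursday 07:00 start T47 → 1
Thursday 09:00 start T48 → 2
Thursday 15:00 end T47 → 1
Thursday 17:00 end T48 → 0
Peak is 3, at Tuesday 08:30 (T42, T43, T44).

3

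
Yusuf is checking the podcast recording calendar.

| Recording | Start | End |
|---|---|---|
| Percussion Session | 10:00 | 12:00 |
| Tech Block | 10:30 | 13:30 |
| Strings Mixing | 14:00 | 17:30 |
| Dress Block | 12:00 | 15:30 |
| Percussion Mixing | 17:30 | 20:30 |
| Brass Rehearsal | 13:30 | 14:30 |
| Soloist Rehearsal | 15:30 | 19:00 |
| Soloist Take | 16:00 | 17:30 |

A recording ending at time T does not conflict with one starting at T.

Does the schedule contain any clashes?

Yes

Sorted by start: Percussion Session, Tech Block, Dress Block, Brass Rehearsal, Strings Mixing, Soloist Rehearsal, Soloist Take, Percussion Mixing.
Tech Block starts before Percussion Session ends → Percussion Session and Tech Block overlap.
That's a conflict, so the schedule is not conflict-free.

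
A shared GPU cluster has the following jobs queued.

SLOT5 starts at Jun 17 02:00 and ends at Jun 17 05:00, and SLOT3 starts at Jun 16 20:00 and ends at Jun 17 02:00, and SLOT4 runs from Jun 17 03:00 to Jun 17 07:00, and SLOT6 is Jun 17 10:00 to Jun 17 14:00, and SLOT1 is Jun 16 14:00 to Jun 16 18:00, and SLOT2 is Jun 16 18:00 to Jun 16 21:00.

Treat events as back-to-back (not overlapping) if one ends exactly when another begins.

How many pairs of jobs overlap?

2

Two intervals overlap when each starts before the other ends.
Sorted by start: SLOT1, SLOT2, SLOT3, SLOT5, SLOT4, SLOT6.
SLOT2 starts exactly when SLOT1 ends (back-to-back, no overlap), so SLOT1 has no further overlaps.
SLOT3 starts before SLOT2 ends → SLOT2 and SLOT3 overlap.
SLOT5 starts after SLOT2 ends, so SLOT2 has no further overlaps.
SLOT5 starts exactly when SLOT3 ends (back-to-back, no overlap), so SLOT3 has no further overlaps.
SLOT4 starts before SLOT5 ends → SLOT5 and SLOT4 overlap.
SLOT6 starts after SLOT5 ends.
SLOT6 starts after SLOT4 ends.
Overlapping pairs: SLOT2 & SLOT3, SLOT4 & SLOT5 — 2 in total.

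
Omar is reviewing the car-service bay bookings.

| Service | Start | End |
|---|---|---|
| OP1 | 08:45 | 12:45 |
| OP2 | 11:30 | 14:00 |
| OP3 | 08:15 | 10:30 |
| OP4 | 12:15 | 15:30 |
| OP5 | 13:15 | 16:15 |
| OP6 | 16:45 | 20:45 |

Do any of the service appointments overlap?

Sorted by start: OP3, OP1, OP2, OP4, OP5, OP6.
OP1 starts before OP3 ends → OP3 and OP1 overlap.
That's a conflict, so the schedule is not conflict-free.

Yes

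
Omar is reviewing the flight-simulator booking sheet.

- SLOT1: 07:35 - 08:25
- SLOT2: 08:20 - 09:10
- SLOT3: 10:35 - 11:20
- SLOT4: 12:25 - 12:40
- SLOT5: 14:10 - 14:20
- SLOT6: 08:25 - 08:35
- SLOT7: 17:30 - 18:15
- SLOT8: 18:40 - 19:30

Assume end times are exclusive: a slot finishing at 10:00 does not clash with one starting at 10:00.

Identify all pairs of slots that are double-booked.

SLOT1 & SLOT2, SLOT2 & SLOT6

Two intervals overlap when each starts before the other ends.
Sorted by start: SLOT1, SLOT2, SLOT6, SLOT3, SLOT4, SLOT5, SLOT7, SLOT8.
SLOT2 starts before SLOT1 ends → SLOT1 and SLOT2 overlap.
SLOT6 starts exactly when SLOT1 ends (back-to-back, no overlap); SLOT1 is clear from here.
SLOT6 starts before SLOT2 ends → SLOT2 and SLOT6 overlap.
SLOT3 starts after SLOT2 ends; SLOT2 is clear from here.
SLOT3 starts after SLOT6 ends; SLOT6 is clear from here.
SLOT4 starts after SLOT3 ends; SLOT3 is clear from here.
SLOT5 starts after SLOT4 ends; SLOT4 is clear from here.
SLOT7 starts after SLOT5 ends; SLOT5 is clear from here.
SLOT8 starts after SLOT7 ends.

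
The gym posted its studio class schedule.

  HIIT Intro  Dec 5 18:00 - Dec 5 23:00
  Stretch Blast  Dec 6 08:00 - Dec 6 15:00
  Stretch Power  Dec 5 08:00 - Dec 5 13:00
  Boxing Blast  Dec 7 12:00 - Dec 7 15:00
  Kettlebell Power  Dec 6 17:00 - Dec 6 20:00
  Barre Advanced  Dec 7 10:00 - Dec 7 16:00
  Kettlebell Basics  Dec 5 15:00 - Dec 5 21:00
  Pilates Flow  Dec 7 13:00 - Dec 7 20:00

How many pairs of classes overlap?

4

Sorted by start: Stretch Power, Kettlebell Basics, HIIT Intro, Stretch Blast, Kettlebell Power, Barre Advanced, Boxing Blast, Pilates Flow.
Kettlebell Basics starts after Stretch Power ends, so nothing later overlaps Stretch Power either.
HIIT Intro starts before Kettlebell Basics ends → Kettlebell Basics and HIIT Intro overlap.
Stretch Blast starts after Kettlebell Basics ends, so nothing later overlaps Kettlebell Basics either.
Stretch Blast starts after HIIT Intro ends, so nothing later overlaps HIIT Intro either.
Kettlebell Power starts after Stretch Blast ends, so nothing later overlaps Stretch Blast either.
Barre Advanced starts after Kettlebell Power ends, so nothing later overlaps Kettlebell Power either.
Boxing Blast starts before Barre Advanced ends → Barre Advanced and Boxing Blast overlap.
Pilates Flow starts before Barre Advanced ends → Barre Advanced and Pilates Flow overlap.
Pilates Flow starts before Boxing Blast ends → Boxing Blast and Pilates Flow overlap.
Overlapping pairs: Barre Advanced & Boxing Blast, Barre Advanced & Pilates Flow, Boxing Blast & Pilates Flow, HIIT Intro & Kettlebell Basics — 4 in total.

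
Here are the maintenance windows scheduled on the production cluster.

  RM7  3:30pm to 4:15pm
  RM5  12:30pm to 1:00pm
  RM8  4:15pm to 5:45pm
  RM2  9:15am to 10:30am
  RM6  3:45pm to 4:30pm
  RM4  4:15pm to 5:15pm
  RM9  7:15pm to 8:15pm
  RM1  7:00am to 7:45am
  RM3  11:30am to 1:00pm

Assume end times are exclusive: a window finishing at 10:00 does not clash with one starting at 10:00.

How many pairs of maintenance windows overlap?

Check each pair: they overlap iff neither finishes before the other starts.
Sorted by start: RM1, RM2, RM3, RM5, RM7, RM6, RM4, RM8, RM9.
RM2 starts after RM1 ends, so nothing later overlaps RM1 either.
RM3 starts after RM2 ends, so nothing later overlaps RM2 either.
RM5 starts before RM3 ends → RM3 and RM5 overlap.
RM7 starts after RM3 ends, so nothing later overlaps RM3 either.
RM7 starts after RM5 ends, so nothing later overlaps RM5 either.
RM6 starts before RM7 ends → RM7 and RM6 overlap.
RM4 starts exactly when RM7 ends (back-to-back, no overlap), so nothing later overlaps RM7 either.
RM4 starts before RM6 ends → RM6 and RM4 overlap.
RM8 starts before RM6 ends → RM6 and RM8 overlap.
RM9 starts after RM6 ends.
RM8 starts before RM4 ends → RM4 and RM8 overlap.
RM9 starts after RM4 ends.
RM9 starts after RM8 ends.
Overlapping pairs: RM3 & RM5, RM4 & RM6, RM4 & RM8, RM6 & RM7, RM6 & RM8 — 5 in total.

5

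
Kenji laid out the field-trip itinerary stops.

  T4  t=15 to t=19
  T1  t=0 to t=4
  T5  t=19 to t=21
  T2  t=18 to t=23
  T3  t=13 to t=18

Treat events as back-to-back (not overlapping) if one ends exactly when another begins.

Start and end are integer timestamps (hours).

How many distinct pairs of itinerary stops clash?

3

Sorted by start: T1, T3, T4, T2, T5.
T3 starts after T1 ends; T1 is clear from here.
T4 starts before T3 ends → T3 and T4 overlap.
T2 starts exactly when T3 ends (back-to-back, no overlap); T3 is clear from here.
T2 starts before T4 ends → T4 and T2 overlap.
T5 starts exactly when T4 ends (back-to-back, no overlap).
T5 starts before T2 ends → T2 and T5 overlap.
Overlapping pairs: T2 & T4, T2 & T5, T3 & T4 — 3 in total.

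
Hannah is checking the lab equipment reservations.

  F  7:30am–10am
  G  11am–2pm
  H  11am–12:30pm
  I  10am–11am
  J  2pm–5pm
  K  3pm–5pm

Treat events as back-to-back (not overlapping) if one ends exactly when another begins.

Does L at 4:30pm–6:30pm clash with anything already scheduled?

Yes — it overlaps J, K

F: ends 10am at or before L starts 4:30pm → clear.
I: ends 11am at or before L starts 4:30pm → clear.
G: ends 2pm at or before L starts 4:30pm → clear.
H: ends 12:30pm at or before L starts 4:30pm → clear.
J: starts 2pm before L ends 6:30pm, and ends 5pm after L starts 4:30pm → overlap.
K: starts 3pm before L ends 6:30pm, and ends 5pm after L starts 4:30pm → overlap.
L overlaps J, K.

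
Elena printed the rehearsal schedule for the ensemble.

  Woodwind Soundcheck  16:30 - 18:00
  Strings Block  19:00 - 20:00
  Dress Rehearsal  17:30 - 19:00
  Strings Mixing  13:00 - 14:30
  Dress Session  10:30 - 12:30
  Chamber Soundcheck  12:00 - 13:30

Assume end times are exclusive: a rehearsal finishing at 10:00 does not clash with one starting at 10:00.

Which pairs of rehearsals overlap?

Chamber Soundcheck & Dress Session, Chamber Soundcheck & Strings Mixing, Dress Rehearsal & Woodwind Soundcheck

Two intervals overlap when each starts before the other ends.
Sorted by start: Dress Session, Chamber Soundcheck, Strings Mixing, Woodwind Soundcheck, Dress Rehearsal, Strings Block.
Chamber Soundcheck starts before Dress Session ends → Dress Session and Chamber Soundcheck overlap.
Strings Mixing starts after Dress Session ends — done with Dress Session.
Strings Mixing starts before Chamber Soundcheck ends → Chamber Soundcheck and Strings Mixing overlap.
Woodwind Soundcheck starts after Chamber Soundcheck ends — done with Chamber Soundcheck.
Woodwind Soundcheck starts after Strings Mixing ends — done with Strings Mixing.
Dress Rehearsal starts before Woodwind Soundcheck ends → Woodwind Soundcheck and Dress Rehearsal overlap.
Strings Block starts after Woodwind Soundcheck ends.
Strings Block starts exactly when Dress Rehearsal ends (back-to-back, no overlap).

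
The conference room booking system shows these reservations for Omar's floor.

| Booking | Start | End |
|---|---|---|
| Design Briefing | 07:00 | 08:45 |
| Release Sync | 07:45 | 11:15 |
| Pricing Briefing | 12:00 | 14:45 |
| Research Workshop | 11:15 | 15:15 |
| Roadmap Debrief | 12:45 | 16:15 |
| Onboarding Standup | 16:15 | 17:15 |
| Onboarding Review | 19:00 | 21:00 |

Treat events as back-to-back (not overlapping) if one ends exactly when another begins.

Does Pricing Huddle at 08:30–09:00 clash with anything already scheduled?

Design Briefing: starts 07:00 before Pricing Huddle ends 09:00, and ends 08:45 after Pricing Huddle starts 08:30 → overlap.
Release Sync: starts 07:45 before Pricing Huddle ends 09:00, and ends 11:15 after Pricing Huddle starts 08:30 → overlap.
Research Workshop: starts 11:15 at or after Pricing Huddle ends 09:00 → clear.
Pricing Briefing: starts 12:00 at or after Pricing Huddle ends 09:00 → clear.
Roadmap Debrief: starts 12:45 at or after Pricing Huddle ends 09:00 → clear.
Onboarding Standup: starts 16:15 at or after Pricing Huddle ends 09:00 → clear.
Onboarding Review: starts 19:00 at or after Pricing Huddle ends 09:00 → clear.
Pricing Huddle overlaps Design Briefing, Release Sync.

Yes — it overlaps Design Briefing, Release Sync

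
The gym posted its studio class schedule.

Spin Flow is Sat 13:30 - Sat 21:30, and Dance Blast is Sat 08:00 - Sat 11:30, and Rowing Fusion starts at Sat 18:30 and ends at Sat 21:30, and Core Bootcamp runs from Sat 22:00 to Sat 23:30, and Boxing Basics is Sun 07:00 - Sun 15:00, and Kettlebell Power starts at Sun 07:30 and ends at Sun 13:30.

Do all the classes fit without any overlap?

No

Check each pair: they overlap iff neither finishes before the other starts.
Sorted by start: Dance Blast, Spin Flow, Rowing Fusion, Core Bootcamp, Boxing Basics, Kettlebell Power.
Spin Flow starts after Dance Blast ends — done with Dance Blast.
Rowing Fusion starts before Spin Flow ends → Spin Flow and Rowing Fusion overlap.
That's a conflict, so the schedule is not conflict-free.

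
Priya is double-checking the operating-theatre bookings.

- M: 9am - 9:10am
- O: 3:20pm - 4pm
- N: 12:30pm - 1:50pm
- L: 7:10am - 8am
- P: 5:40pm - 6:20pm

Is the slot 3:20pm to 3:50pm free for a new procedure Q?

L: ends 8am at or before Q starts 3:20pm → clear.
M: ends 9:10am at or before Q starts 3:20pm → clear.
N: ends 1:50pm at or before Q starts 3:20pm → clear.
O: starts 3:20pm before Q ends 3:50pm, and ends 4pm after Q starts 3:20pm → overlap.
P: starts 5:40pm at or after Q ends 3:50pm → clear.
Q overlaps O.

No — it overlaps O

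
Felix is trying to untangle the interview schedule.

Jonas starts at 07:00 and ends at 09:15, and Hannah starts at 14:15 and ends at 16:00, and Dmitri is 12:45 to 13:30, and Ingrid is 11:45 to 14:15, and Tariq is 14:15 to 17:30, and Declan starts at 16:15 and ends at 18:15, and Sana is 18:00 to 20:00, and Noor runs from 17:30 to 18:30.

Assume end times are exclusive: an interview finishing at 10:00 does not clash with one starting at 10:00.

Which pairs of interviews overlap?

Declan & Noor, Declan & Sana, Declan & Tariq, Dmitri & Ingrid, Hannah & Tariq, Noor & Sana

Sorted by start: Jonas, Ingrid, Dmitri, Hannah, Tariq, Declan, Noor, Sana.
Ingrid starts after Jonas ends — done with Jonas.
Dmitri starts before Ingrid ends → Ingrid and Dmitri overlap.
Hannah starts exactly when Ingrid ends (back-to-back, no overlap) — done with Ingrid.
Hannah starts after Dmitri ends — done with Dmitri.
Tariq starts before Hannah ends → Hannah and Tariq overlap.
Declan starts after Hannah ends — done with Hannah.
Declan starts before Tariq ends → Tariq and Declan overlap.
Noor starts exactly when Tariq ends (back-to-back, no overlap) — done with Tariq.
Noor starts before Declan ends → Declan and Noor overlap.
Sana starts before Declan ends → Declan and Sana overlap.
Sana starts before Noor ends → Noor and Sana overlap.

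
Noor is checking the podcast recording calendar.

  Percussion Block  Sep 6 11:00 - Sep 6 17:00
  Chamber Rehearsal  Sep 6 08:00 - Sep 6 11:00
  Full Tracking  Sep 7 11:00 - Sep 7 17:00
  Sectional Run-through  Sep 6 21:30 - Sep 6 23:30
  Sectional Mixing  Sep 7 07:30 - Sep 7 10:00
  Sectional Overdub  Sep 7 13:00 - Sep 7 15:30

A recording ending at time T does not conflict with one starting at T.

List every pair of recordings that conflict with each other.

Sorted by start: Chamber Rehearsal, Percussion Block, Sectional Run-through, Sectional Mixing, Full Tracking, Sectional Overdub.
Percussion Block starts exactly when Chamber Rehearsal ends (back-to-back, no overlap) — done with Chamber Rehearsal.
Sectional Run-through starts after Percussion Block ends — done with Percussion Block.
Sectional Mixing starts after Sectional Run-through ends — done with Sectional Run-through.
Full Tracking starts after Sectional Mixing ends — done with Sectional Mixing.
Sectional Overdub starts before Full Tracking ends → Full Tracking and Sectional Overdub overlap.

Full Tracking & Sectional Overdub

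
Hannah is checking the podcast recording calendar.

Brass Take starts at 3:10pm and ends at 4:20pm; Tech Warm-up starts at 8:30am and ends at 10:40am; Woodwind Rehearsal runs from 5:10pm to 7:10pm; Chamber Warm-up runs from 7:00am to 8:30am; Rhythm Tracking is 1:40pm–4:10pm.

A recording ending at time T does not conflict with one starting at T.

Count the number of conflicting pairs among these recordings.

1

Sorted by start: Chamber Warm-up, Tech Warm-up, Rhythm Tracking, Brass Take, Woodwind Rehearsal.
Tech Warm-up starts exactly when Chamber Warm-up ends (back-to-back, no overlap) — done with Chamber Warm-up.
Rhythm Tracking starts after Tech Warm-up ends — done with Tech Warm-up.
Brass Take starts before Rhythm Tracking ends → Rhythm Tracking and Brass Take overlap.
Woodwind Rehearsal starts after Rhythm Tracking ends.
Woodwind Rehearsal starts after Brass Take ends.
Overlapping pairs: Brass Take & Rhythm Tracking — 1 in total.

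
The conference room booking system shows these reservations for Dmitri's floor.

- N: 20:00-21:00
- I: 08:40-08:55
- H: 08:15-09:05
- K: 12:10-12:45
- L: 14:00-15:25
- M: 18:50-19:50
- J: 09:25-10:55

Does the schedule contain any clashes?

Sorted by start: H, I, J, K, L, M, N.
I starts before H ends → H and I overlap.
That's a conflict, so the schedule is not conflict-free.

Yes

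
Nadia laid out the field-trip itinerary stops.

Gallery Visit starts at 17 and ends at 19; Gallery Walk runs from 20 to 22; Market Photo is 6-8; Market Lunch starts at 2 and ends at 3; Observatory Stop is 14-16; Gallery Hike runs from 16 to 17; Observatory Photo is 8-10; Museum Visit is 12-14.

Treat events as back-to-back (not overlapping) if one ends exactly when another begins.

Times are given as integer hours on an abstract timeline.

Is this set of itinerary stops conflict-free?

Yes

Sorted by start: Market Lunch, Market Photo, Observatory Photo, Museum Visit, Observatory Stop, Gallery Hike, Gallery Visit, Gallery Walk.
Market Photo starts after Market Lunch ends — done with Market Lunch.
Observatory Photo starts exactly when Market Photo ends (back-to-back, no overlap) — done with Market Photo.
Museum Visit starts after Observatory Photo ends — done with Observatory Photo.
Observatory Stop starts exactly when Museum Visit ends (back-to-back, no overlap) — done with Museum Visit.
Gallery Hike starts exactly when Observatory Stop ends (back-to-back, no overlap) — done with Observatory Stop.
Gallery Visit starts exactly when Gallery Hike ends (back-to-back, no overlap) — done with Gallery Hike.
Gallery Walk starts after Gallery Visit ends.
Every pair is clear; the schedule has no overlaps.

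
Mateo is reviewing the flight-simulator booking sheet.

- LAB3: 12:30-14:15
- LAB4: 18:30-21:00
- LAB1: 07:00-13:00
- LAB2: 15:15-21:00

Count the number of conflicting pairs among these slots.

2

Sorted by start: LAB1, LAB3, LAB2, LAB4.
LAB3 starts before LAB1 ends → LAB1 and LAB3 overlap.
LAB2 starts after LAB1 ends — done with LAB1.
LAB2 starts after LAB3 ends — done with LAB3.
LAB4 starts before LAB2 ends → LAB2 and LAB4 overlap.
Overlapping pairs: LAB1 & LAB3, LAB2 & LAB4 — 2 in total.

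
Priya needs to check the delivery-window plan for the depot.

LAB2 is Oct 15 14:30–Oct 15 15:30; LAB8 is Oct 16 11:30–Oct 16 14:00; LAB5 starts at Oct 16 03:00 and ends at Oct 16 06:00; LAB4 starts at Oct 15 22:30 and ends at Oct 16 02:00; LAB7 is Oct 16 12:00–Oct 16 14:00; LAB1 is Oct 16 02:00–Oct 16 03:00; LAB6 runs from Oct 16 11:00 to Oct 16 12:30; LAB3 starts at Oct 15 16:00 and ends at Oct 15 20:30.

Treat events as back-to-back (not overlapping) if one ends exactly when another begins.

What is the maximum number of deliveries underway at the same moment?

Sweep the timeline, counting +1 at each start and −1 at each end (ends before starts at a tie):
Oct 15 14:30 start LAB2 → 1
Oct 15 15:30 end LAB2 → 0
Oct 15 16:00 start LAB3 → 1
Oct 15 20:30 end LAB3 → 0
Oct 15 22:30 start LAB4 → 1
Oct 16 02:00 end LAB4 → 0
Oct 16 02:00 start LAB1 → 1
Oct 16 03:00 end LAB1 → 0
Oct 16 03:00 start LAB5 → 1
Oct 16 06:00 end LAB5 → 0
Oct 16 11:00 start LAB6 → 1
Oct 16 11:30 start LAB8 → 2
Oct 16 12:00 start LAB7 → 3
Oct 16 12:30 end LAB6 → 2
Oct 16 14:00 end LAB7 → 1
Oct 16 14:00 end LAB8 → 0
Peak is 3, at Oct 16 12:00 (LAB6, LAB7, LAB8).

3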